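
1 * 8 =8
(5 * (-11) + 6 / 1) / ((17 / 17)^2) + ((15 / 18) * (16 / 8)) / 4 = -583 / 12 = -48.58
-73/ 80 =-0.91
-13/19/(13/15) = -15/19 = -0.79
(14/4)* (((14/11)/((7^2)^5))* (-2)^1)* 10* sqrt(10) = -20* sqrt(10)/63412811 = -0.00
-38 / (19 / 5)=-10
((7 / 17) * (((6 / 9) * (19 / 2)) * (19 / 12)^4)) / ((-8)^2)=17332693 / 67682304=0.26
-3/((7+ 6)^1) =-3/13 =-0.23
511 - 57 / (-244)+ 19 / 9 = 1127305 / 2196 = 513.34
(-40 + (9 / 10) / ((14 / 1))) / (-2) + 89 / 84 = 17663 / 840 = 21.03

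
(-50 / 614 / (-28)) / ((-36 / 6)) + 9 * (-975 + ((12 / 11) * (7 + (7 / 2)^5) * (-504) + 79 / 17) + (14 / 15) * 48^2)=-2622991.49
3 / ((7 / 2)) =6 / 7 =0.86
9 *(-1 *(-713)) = 6417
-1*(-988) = 988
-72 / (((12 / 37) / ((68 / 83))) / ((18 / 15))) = -90576 / 415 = -218.26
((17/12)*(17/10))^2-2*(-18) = 601921/14400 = 41.80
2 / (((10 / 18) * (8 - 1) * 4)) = 0.13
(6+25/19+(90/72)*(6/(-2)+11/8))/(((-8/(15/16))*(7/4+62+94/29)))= -1397655/151192576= -0.01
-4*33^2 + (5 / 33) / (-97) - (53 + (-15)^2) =-14833439 / 3201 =-4634.00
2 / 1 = 2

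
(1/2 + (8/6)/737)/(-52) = -0.01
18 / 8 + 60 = 249 / 4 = 62.25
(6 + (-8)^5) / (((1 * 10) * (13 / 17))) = -278477 / 65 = -4284.26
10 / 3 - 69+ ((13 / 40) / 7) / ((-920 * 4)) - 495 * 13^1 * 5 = -32240.67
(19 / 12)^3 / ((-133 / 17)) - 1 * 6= -78713 / 12096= -6.51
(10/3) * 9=30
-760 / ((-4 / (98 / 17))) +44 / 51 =55904 / 51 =1096.16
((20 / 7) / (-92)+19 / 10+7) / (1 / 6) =42837 / 805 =53.21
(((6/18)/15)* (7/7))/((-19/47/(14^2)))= -9212/855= -10.77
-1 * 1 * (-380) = 380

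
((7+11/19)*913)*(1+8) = 1183248/19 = 62276.21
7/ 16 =0.44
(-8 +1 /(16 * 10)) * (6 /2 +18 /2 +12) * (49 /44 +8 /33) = -228941 /880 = -260.16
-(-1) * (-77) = -77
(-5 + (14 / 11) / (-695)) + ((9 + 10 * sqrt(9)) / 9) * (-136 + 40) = -3218559 / 7645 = -421.00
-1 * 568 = -568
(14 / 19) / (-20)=-7 / 190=-0.04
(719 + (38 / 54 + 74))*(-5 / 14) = -53575 / 189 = -283.47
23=23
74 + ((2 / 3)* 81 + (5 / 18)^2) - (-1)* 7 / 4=10516 / 81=129.83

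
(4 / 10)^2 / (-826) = -0.00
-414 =-414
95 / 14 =6.79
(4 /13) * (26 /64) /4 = 1 /32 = 0.03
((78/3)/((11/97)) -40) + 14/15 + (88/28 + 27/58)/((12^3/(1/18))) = 190.21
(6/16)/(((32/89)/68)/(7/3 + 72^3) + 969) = 1694183263/4377769551656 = 0.00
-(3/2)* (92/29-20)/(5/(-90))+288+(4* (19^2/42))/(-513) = -2736310/16443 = -166.41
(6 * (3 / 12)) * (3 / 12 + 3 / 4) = 3 / 2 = 1.50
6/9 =2/3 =0.67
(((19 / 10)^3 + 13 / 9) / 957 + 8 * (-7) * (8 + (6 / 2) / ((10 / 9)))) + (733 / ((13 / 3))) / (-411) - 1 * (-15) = -8967663935689 / 15339753000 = -584.60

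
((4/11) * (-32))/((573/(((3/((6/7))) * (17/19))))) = -7616/119757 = -0.06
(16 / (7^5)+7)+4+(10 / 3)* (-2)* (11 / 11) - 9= -235250 / 50421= -4.67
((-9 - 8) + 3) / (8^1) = -7 / 4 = -1.75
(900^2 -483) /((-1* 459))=-269839 /153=-1763.65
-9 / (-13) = 9 / 13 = 0.69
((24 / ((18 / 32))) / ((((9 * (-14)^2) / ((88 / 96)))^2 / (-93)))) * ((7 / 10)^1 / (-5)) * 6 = 3751 / 4167450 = 0.00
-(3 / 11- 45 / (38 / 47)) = 23151 / 418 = 55.39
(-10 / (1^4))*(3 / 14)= -15 / 7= -2.14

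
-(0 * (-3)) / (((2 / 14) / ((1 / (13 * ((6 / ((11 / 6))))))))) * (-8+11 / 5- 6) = 0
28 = 28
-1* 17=-17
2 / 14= 1 / 7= 0.14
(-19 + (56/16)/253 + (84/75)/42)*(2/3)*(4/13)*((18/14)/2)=-1439026/575575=-2.50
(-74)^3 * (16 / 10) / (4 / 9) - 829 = -7298177 / 5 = -1459635.40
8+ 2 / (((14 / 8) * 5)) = 288 / 35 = 8.23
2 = 2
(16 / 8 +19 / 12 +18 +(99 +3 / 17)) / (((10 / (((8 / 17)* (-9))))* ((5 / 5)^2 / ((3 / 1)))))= -44343 / 289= -153.44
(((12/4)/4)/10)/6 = 1/80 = 0.01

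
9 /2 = 4.50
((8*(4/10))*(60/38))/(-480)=-1/95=-0.01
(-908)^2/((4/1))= 206116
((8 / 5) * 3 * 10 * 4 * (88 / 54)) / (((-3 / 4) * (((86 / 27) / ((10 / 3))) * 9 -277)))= 2560 / 1647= 1.55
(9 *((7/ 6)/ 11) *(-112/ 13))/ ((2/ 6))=-3528/ 143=-24.67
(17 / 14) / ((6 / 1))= 0.20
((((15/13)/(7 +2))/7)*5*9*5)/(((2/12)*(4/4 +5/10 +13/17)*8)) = 19125/14014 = 1.36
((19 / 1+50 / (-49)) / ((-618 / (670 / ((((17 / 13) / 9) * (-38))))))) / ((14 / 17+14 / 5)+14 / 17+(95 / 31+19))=594697025 / 4465928796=0.13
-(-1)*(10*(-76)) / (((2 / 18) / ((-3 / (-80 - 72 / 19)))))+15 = -45750 / 199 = -229.90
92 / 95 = 0.97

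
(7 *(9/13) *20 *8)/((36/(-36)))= -10080/13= -775.38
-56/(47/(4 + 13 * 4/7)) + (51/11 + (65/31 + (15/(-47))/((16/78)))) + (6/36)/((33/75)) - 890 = -345437347/384648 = -898.06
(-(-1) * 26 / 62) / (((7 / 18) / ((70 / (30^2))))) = 13 / 155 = 0.08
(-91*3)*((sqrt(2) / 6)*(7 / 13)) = -49*sqrt(2) / 2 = -34.65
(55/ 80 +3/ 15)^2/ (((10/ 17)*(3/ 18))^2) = 13111641/ 160000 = 81.95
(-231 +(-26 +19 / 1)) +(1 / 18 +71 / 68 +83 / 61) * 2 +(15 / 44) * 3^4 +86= -49058831 / 410652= -119.47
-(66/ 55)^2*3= -108/ 25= -4.32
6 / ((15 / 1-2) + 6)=6 / 19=0.32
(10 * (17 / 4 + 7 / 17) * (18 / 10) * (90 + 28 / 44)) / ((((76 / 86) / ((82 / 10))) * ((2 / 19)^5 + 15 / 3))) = 653527167374043 / 46303170980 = 14114.09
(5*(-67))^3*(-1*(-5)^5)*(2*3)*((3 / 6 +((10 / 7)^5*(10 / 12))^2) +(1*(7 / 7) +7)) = -19763267502809769921875 / 847425747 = -23321532975336.62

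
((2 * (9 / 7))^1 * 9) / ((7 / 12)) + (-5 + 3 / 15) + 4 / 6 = 26122 / 735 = 35.54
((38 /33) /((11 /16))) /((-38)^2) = 8 /6897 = 0.00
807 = 807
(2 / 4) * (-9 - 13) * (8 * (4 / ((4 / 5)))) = -440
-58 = -58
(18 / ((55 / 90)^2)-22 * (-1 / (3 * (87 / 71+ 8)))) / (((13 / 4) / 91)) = 326168696 / 237765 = 1371.81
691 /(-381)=-1.81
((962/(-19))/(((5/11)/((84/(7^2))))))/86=-63492/28595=-2.22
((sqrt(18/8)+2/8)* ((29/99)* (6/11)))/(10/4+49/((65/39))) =35/3993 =0.01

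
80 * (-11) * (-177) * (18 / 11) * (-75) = -19116000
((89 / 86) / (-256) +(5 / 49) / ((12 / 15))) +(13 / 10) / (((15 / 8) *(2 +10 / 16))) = 94089367 / 242726400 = 0.39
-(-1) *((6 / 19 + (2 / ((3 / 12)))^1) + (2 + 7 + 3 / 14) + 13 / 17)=82729 / 4522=18.29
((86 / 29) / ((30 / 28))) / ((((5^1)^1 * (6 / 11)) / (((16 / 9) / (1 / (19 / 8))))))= 251636 / 58725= 4.28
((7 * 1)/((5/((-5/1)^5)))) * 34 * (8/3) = -1190000/3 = -396666.67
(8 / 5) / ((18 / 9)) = 4 / 5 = 0.80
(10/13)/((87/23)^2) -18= -1765856/98397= -17.95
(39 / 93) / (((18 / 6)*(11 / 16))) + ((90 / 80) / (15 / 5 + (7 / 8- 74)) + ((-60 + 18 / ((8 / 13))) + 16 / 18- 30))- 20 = -16627291 / 208692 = -79.67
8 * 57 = 456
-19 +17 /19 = -344 /19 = -18.11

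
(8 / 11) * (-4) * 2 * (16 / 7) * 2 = -2048 / 77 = -26.60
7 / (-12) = -7 / 12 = -0.58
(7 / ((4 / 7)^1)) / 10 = 49 / 40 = 1.22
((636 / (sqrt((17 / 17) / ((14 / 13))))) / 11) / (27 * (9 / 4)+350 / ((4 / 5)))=2544 * sqrt(182) / 284999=0.12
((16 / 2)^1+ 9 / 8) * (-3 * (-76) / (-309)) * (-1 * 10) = 6935 / 103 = 67.33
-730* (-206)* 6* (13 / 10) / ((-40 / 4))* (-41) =24045762 / 5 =4809152.40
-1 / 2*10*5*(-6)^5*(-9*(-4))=6998400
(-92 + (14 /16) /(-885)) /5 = -651367 /35400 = -18.40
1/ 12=0.08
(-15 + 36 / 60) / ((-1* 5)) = 72 / 25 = 2.88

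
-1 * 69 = -69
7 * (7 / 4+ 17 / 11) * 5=5075 / 44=115.34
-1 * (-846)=846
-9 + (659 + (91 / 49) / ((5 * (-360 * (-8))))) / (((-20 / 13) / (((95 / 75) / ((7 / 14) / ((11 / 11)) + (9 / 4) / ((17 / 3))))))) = -283078307387 / 461160000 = -613.84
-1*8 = -8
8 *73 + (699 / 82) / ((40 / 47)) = 1948373 / 3280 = 594.02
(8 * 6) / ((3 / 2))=32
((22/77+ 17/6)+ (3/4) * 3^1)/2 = 451/168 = 2.68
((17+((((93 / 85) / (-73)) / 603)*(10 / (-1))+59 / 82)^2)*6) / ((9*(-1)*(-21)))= 7329076949820757 / 13178741408350686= 0.56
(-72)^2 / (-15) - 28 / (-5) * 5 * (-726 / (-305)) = -17016 / 61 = -278.95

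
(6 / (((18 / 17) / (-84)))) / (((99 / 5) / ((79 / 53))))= -35.83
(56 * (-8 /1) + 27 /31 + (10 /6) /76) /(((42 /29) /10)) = -3087.17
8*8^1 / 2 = 32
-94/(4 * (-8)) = 47/16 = 2.94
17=17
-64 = -64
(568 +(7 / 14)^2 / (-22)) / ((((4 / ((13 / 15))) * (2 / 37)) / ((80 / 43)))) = 8013941 / 1892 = 4235.70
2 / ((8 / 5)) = 5 / 4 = 1.25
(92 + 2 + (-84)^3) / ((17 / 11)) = -383453.53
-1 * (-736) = 736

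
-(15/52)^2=-0.08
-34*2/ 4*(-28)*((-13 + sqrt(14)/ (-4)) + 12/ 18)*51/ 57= -299404/ 57 - 2023*sqrt(14)/ 19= -5651.09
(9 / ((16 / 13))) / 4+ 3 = 309 / 64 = 4.83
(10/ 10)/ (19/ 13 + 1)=13/ 32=0.41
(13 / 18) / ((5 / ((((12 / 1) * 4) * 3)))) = 104 / 5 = 20.80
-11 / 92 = -0.12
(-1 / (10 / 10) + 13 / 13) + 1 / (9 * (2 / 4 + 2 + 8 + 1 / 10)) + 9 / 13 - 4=-20446 / 6201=-3.30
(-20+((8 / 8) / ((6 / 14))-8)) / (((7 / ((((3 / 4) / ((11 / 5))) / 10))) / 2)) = -1 / 4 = -0.25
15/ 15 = 1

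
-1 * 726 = -726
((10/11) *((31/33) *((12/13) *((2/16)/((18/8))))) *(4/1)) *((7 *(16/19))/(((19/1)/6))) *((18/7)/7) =476160/3974971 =0.12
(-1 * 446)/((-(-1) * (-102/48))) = 3568/17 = 209.88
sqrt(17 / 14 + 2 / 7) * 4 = 2 * sqrt(6) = 4.90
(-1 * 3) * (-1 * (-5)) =-15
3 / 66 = 1 / 22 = 0.05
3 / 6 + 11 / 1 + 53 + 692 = 1513 / 2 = 756.50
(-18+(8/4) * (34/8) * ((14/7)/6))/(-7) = 13/6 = 2.17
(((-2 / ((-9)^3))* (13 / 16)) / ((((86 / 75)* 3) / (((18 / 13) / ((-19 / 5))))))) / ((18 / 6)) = -125 / 1588248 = -0.00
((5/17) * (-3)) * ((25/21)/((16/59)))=-7375/1904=-3.87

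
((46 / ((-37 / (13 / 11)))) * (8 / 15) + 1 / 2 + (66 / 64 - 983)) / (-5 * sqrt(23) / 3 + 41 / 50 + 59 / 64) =16044158931030 / 570652127353 + 15351425840000 * sqrt(23) / 570652127353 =157.13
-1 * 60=-60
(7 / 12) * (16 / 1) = 28 / 3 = 9.33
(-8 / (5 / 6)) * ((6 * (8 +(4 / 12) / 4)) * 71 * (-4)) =661152 / 5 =132230.40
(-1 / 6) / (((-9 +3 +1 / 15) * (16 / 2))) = 5 / 1424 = 0.00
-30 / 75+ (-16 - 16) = -162 / 5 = -32.40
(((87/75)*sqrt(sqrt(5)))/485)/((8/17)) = 493*5^(1/4)/97000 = 0.01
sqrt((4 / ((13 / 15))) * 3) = 6 * sqrt(65) / 13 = 3.72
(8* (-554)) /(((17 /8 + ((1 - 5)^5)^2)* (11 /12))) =-425472 /92274875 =-0.00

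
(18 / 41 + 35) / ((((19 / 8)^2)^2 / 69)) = 410652672 / 5343161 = 76.86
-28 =-28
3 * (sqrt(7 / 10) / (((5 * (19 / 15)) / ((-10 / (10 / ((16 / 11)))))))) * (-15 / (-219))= -72 * sqrt(70) / 15257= -0.04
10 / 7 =1.43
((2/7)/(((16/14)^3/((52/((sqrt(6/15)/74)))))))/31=23569 * sqrt(10)/1984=37.57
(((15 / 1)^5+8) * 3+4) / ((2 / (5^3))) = 142384562.50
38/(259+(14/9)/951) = 325242/2216795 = 0.15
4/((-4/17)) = -17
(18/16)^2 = 81/64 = 1.27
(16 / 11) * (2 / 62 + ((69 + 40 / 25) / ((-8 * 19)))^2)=0.36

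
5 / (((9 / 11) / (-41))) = -2255 / 9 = -250.56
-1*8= -8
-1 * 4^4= -256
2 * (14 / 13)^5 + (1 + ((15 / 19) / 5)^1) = 28605758 / 7054567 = 4.05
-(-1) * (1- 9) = -8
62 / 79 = 0.78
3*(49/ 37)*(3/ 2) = 441/ 74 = 5.96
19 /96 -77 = -7373 /96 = -76.80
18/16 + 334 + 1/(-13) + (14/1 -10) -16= 33597/104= 323.05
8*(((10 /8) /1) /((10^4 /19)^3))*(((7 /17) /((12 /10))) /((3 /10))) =48013 /612000000000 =0.00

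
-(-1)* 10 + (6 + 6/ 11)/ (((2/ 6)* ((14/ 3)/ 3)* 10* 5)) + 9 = 37061/ 1925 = 19.25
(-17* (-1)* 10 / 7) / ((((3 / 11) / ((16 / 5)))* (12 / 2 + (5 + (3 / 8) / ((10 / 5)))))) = 95744 / 3759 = 25.47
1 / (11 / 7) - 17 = -180 / 11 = -16.36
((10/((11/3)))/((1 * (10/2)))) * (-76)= -456/11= -41.45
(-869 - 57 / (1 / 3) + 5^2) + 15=-1000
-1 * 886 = -886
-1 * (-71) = 71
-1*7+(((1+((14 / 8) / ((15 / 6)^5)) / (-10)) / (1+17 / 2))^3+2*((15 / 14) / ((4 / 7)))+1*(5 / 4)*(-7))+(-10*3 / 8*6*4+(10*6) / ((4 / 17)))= 4003276661182496259 / 26165008544921875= 153.00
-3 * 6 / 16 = -9 / 8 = -1.12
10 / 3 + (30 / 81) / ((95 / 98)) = 3.72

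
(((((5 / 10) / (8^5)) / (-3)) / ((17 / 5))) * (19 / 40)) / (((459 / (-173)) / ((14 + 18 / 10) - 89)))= -200507 / 10227548160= -0.00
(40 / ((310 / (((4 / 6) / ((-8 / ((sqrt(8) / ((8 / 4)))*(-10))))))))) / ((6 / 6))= 10*sqrt(2) / 93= 0.15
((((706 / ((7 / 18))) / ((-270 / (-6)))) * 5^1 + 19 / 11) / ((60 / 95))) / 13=22895 / 924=24.78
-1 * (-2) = 2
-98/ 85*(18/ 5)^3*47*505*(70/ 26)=-18991569744/ 5525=-3437388.19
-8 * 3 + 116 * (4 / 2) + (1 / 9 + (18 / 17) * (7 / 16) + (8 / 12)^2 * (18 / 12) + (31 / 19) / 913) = 4442795461 / 21232728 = 209.24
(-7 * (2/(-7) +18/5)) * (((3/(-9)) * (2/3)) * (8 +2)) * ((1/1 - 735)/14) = -170288/63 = -2702.98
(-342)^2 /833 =116964 /833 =140.41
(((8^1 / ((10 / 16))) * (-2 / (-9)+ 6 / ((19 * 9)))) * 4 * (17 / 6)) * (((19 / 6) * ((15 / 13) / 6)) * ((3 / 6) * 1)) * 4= 45.46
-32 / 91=-0.35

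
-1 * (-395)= 395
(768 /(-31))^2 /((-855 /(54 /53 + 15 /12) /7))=-55164928 /4838635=-11.40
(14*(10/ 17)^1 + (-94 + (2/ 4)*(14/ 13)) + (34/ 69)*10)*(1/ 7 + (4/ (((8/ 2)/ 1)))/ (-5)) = 69970/ 15249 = 4.59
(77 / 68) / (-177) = -0.01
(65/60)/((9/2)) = 13/54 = 0.24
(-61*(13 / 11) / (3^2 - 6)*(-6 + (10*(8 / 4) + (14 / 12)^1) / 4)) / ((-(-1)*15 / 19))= 256139 / 11880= 21.56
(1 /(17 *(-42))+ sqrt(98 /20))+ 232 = 7 *sqrt(10) /10+ 165647 /714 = 234.21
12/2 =6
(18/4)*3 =27/2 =13.50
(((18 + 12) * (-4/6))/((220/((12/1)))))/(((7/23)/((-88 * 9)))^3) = 6593979820032/343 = 19224430962.19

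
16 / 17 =0.94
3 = 3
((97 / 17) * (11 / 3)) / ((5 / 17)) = 1067 / 15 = 71.13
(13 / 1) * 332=4316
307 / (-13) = -307 / 13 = -23.62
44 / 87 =0.51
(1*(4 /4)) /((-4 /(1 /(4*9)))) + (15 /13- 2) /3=-541 /1872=-0.29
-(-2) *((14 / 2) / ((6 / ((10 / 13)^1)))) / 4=35 / 78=0.45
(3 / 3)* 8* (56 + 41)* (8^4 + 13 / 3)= 9545576 / 3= 3181858.67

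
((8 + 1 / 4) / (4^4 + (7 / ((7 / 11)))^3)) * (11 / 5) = 121 / 10580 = 0.01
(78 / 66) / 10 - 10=-1087 / 110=-9.88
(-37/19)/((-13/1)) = 37/247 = 0.15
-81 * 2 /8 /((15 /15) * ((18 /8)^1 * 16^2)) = -9 /256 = -0.04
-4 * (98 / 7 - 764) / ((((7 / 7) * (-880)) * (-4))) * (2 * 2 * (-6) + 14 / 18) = -475 / 24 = -19.79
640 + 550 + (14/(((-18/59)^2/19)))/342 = 3494407/2916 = 1198.36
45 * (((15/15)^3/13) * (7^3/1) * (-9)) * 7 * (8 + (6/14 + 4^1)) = -929661.92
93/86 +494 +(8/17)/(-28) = 495.06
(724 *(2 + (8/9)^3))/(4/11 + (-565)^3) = -0.00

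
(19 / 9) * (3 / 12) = 19 / 36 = 0.53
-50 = -50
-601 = -601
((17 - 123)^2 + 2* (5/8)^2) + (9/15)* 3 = 1798173/160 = 11238.58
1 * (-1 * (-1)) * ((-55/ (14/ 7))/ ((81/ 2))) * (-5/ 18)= 275/ 1458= 0.19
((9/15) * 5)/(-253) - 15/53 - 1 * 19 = -258725/13409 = -19.29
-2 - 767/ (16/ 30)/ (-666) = 0.16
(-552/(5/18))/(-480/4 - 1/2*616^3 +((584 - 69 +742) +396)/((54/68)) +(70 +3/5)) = 89424/5259168713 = 0.00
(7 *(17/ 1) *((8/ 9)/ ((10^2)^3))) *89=10591/ 1125000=0.01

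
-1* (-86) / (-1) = -86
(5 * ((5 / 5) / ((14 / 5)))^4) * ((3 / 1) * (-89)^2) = 74259375 / 38416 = 1933.03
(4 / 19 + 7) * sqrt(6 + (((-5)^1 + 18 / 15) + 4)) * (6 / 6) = 137 * sqrt(155) / 95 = 17.95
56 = 56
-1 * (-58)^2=-3364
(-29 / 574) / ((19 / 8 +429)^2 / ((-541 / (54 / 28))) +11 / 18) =9036864 / 118544054195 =0.00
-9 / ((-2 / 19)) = 171 / 2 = 85.50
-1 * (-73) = 73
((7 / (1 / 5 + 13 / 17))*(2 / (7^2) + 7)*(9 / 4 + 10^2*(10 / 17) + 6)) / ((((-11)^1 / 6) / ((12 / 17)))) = -70809525 / 53669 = -1319.37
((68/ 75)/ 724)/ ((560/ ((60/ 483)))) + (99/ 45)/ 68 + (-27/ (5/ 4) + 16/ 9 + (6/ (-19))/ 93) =-9096339381698/ 459567411975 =-19.79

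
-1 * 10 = -10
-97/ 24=-4.04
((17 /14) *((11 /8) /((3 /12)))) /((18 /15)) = 935 /168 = 5.57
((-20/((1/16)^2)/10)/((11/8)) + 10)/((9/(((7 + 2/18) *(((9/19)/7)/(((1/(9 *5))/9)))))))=-11479680/1463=-7846.67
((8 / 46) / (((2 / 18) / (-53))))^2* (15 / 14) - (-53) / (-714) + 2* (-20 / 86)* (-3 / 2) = 119763188869 / 16241358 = 7373.96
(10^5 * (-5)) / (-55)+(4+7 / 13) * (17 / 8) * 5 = 9139.13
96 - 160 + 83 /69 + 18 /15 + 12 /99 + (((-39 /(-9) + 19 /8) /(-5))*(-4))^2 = -7440047 /227700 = -32.67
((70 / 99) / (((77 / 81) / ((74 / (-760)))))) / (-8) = 333 / 36784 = 0.01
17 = 17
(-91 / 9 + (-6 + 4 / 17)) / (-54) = 2429 / 8262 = 0.29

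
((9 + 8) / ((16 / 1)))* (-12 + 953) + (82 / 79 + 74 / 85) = 107624911 / 107440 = 1001.72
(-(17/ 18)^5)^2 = 2015993900449/ 3570467226624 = 0.56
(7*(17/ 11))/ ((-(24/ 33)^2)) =-1309/ 64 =-20.45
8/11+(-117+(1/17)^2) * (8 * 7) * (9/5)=-187442168/15895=-11792.52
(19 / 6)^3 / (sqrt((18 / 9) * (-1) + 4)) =22.45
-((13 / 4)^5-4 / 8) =-370781 / 1024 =-362.09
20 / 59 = 0.34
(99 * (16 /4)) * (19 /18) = 418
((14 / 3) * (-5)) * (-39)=910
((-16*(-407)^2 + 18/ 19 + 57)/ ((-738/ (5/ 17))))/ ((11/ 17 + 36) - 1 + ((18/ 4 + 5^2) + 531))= 251780975/ 142105959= 1.77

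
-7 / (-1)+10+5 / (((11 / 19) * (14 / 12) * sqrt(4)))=1594 / 77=20.70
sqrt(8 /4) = sqrt(2) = 1.41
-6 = -6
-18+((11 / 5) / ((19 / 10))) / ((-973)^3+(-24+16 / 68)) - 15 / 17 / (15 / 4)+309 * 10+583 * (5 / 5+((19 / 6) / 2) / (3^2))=2052546552691816955 / 546278025759012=3757.33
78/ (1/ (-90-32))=-9516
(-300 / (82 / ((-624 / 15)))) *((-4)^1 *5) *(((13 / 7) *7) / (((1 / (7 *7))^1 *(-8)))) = 9937200 / 41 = 242370.73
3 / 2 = 1.50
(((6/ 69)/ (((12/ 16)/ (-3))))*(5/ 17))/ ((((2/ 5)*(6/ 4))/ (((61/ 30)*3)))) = -1220/ 1173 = -1.04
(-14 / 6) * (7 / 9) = -49 / 27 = -1.81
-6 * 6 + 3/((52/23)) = -1803/52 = -34.67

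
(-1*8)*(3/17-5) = 656/17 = 38.59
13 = 13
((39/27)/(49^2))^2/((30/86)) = 7267/7004233215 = 0.00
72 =72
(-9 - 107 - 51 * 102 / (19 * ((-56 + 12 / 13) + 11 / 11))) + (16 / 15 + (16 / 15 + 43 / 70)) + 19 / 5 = -58561837 / 560994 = -104.39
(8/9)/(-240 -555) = -8/7155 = -0.00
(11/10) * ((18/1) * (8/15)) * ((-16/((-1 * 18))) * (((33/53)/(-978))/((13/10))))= -7744/1684605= -0.00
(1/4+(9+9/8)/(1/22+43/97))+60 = 168895/2086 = 80.97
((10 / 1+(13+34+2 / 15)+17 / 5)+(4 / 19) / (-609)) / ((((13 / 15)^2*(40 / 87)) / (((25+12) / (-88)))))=-13252401 / 179816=-73.70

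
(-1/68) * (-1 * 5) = 5/68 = 0.07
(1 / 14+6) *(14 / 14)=85 / 14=6.07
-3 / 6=-1 / 2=-0.50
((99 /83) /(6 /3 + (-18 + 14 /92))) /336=-253 /1129464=-0.00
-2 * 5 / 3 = -10 / 3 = -3.33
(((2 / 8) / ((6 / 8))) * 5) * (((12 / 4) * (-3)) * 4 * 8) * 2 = -960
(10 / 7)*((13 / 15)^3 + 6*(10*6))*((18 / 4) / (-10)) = -1217197 / 5250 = -231.85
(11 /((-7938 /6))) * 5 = -55 /1323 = -0.04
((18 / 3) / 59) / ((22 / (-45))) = -135 / 649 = -0.21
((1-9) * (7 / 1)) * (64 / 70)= -51.20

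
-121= -121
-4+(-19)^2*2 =718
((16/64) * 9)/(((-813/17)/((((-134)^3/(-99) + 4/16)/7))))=-163616755/1001616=-163.35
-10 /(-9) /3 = 10 /27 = 0.37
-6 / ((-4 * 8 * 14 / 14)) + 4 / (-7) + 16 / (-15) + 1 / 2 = -1597 / 1680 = -0.95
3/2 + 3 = 9/2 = 4.50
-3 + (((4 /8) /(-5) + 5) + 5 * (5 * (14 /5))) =719 /10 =71.90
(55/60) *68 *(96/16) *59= 22066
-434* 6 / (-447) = 868 / 149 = 5.83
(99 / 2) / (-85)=-99 / 170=-0.58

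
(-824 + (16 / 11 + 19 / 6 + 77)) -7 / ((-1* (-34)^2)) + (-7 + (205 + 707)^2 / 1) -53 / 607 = 19242373284043 / 23155836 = 830994.54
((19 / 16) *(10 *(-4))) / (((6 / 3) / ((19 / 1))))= -1805 / 4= -451.25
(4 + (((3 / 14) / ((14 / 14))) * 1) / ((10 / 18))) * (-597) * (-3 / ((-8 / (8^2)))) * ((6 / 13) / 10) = -2900.24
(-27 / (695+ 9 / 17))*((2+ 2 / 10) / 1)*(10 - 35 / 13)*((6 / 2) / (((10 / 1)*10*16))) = -287793 / 245939200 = -0.00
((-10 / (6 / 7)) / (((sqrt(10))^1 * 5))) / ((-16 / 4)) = 7 * sqrt(10) / 120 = 0.18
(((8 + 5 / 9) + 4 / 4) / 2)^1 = 4.78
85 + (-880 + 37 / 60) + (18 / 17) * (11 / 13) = -10521643 / 13260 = -793.49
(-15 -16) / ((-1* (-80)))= -31 / 80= -0.39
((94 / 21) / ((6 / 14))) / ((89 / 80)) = 7520 / 801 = 9.39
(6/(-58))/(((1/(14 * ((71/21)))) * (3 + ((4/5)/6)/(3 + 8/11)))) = -87330/54143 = -1.61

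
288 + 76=364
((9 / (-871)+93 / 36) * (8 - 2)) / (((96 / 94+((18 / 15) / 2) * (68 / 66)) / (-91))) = -856.90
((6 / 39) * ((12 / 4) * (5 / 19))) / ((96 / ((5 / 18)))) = 25 / 71136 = 0.00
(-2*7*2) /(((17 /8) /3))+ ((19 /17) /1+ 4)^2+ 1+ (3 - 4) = -3855 /289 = -13.34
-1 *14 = -14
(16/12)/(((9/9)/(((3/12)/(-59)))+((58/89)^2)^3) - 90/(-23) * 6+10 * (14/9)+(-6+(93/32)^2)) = -0.01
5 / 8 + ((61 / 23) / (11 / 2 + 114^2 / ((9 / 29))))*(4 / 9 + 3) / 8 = 86698487 / 138711528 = 0.63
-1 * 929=-929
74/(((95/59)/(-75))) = -65490/19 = -3446.84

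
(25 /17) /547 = 25 /9299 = 0.00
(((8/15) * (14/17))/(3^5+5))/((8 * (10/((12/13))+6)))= 7/532270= 0.00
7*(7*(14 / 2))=343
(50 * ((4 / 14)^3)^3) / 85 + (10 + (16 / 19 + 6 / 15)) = 732660575092 / 65171075305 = 11.24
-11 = -11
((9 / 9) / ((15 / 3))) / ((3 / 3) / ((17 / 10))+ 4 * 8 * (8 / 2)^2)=17 / 43570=0.00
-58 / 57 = -1.02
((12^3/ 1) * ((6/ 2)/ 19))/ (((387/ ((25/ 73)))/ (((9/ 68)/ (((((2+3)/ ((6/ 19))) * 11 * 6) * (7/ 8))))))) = 0.00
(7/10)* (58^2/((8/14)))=41209/10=4120.90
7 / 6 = 1.17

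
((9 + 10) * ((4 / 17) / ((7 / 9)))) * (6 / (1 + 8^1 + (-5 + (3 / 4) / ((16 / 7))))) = 262656 / 32963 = 7.97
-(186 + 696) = -882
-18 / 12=-3 / 2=-1.50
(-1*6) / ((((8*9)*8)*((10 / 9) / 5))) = -3 / 64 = -0.05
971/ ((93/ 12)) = 3884/ 31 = 125.29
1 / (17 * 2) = 1 / 34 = 0.03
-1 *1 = -1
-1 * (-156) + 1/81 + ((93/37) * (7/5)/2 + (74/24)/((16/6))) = 76209181/479520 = 158.93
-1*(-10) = 10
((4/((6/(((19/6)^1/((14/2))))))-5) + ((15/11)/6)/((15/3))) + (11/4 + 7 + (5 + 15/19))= 573371/52668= 10.89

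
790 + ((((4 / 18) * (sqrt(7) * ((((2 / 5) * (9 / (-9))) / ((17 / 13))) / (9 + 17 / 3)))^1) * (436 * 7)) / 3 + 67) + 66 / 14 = 6032 / 7-39676 * sqrt(7) / 8415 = 849.24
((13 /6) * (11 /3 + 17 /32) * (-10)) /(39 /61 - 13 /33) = -1352065 /3648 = -370.63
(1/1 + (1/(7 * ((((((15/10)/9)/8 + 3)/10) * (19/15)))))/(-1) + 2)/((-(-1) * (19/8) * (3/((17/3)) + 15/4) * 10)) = 0.03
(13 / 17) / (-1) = -13 / 17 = -0.76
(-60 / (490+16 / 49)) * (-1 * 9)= 13230 / 12013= 1.10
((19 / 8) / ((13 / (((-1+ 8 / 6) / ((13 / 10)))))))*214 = 10165 / 1014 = 10.02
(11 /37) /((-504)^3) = -11 /4736890368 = -0.00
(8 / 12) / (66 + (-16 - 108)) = -1 / 87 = -0.01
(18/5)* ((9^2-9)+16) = 1584/5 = 316.80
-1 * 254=-254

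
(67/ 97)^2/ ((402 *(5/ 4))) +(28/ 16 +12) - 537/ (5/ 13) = -780447787/ 564540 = -1382.45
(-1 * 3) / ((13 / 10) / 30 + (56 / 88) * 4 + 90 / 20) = -9900 / 23393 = -0.42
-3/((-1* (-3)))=-1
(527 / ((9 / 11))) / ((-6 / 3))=-5797 / 18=-322.06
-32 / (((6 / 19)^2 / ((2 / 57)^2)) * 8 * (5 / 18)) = -8 / 45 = -0.18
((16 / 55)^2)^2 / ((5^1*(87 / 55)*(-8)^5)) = -2 / 72373125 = -0.00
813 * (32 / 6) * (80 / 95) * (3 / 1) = 208128 / 19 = 10954.11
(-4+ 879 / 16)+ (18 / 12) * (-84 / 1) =-1201 / 16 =-75.06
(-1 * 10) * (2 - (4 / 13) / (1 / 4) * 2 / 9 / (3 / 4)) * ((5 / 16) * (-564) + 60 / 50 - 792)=616763 / 39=15814.44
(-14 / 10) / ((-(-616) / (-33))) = 3 / 40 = 0.08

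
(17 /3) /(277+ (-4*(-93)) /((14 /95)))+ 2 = 117773 /58827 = 2.00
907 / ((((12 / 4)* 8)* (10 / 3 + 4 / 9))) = 2721 / 272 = 10.00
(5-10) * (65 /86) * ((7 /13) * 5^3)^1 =-21875 /86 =-254.36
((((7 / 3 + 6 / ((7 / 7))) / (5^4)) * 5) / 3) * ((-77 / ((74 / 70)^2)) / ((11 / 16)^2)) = -439040 / 135531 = -3.24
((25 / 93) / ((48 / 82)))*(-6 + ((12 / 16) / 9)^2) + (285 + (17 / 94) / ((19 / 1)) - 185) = 27914540893 / 287017344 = 97.26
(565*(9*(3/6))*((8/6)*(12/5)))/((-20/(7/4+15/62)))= -251199/310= -810.32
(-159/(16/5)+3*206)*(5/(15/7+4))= 318255/688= 462.58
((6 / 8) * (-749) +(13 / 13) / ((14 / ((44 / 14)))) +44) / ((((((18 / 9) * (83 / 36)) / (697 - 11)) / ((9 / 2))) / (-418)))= 12020351805 / 83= 144823515.72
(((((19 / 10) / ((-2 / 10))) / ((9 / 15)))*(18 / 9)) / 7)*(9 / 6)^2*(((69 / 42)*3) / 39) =-1.29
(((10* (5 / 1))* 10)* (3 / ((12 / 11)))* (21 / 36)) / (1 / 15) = 48125 / 4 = 12031.25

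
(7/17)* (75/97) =525/1649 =0.32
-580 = -580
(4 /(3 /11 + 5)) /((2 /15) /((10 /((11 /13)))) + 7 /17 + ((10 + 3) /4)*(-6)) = -66300 /1667239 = -0.04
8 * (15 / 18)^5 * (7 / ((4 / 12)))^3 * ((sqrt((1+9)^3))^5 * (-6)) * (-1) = 5359375000000 * sqrt(10) / 3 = 5649277278321.64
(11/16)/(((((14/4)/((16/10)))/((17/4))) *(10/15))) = 561/280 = 2.00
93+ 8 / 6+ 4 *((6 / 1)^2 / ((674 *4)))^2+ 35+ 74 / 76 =1687076729 / 12946866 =130.31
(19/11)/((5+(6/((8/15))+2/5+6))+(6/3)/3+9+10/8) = 0.05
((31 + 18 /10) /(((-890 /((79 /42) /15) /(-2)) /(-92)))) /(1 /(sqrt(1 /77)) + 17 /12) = 40526368 /2522916375 - 9535616* sqrt(77) /840972125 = -0.08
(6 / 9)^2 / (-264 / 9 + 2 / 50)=-100 / 6591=-0.02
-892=-892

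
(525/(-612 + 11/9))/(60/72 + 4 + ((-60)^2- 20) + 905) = -28350/148083683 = -0.00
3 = 3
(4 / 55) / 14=2 / 385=0.01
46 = 46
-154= -154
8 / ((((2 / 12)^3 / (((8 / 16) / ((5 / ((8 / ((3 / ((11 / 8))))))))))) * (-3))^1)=-1056 / 5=-211.20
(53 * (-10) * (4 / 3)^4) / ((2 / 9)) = -67840 / 9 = -7537.78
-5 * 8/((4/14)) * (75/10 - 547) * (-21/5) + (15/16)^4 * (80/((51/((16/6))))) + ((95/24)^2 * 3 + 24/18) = -8282058721/26112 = -317174.43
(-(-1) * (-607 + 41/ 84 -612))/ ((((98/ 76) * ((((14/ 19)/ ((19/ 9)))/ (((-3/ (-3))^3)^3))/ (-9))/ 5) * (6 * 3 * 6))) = 3510264725/ 3111696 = 1128.09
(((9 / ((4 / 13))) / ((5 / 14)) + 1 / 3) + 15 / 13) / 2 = 32521 / 780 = 41.69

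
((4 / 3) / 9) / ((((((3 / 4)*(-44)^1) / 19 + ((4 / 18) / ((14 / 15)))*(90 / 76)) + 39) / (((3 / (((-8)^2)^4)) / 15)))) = 133 / 2827474698240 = 0.00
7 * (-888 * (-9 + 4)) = 31080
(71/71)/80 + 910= 910.01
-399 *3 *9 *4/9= -4788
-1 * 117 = -117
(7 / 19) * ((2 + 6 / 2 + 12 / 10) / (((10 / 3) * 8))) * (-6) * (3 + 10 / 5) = -1953 / 760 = -2.57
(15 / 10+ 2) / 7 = 1 / 2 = 0.50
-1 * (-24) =24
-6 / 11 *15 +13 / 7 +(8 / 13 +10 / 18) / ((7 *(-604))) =-4916689 / 777348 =-6.32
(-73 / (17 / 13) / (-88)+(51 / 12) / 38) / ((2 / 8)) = 10605 / 3553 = 2.98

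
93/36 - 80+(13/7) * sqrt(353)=-929/12+13 * sqrt(353)/7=-42.52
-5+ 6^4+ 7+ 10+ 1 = 1309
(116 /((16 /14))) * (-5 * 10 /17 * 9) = -45675 /17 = -2686.76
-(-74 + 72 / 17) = 1186 / 17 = 69.76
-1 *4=-4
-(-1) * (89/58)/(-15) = -89/870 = -0.10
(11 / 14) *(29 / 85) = 319 / 1190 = 0.27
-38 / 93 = -0.41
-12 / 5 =-2.40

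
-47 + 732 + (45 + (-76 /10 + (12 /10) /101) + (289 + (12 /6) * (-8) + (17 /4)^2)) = 8188873 /8080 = 1013.47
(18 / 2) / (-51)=-3 / 17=-0.18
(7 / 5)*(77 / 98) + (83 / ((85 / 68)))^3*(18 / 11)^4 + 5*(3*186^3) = 360980789886611 / 3660250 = 98621894.65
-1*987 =-987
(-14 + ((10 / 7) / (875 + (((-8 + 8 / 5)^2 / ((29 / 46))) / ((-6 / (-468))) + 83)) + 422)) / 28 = 6238452961 / 428128876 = 14.57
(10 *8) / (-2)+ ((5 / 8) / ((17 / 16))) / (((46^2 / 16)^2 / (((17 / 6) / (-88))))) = -369390130 / 9234753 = -40.00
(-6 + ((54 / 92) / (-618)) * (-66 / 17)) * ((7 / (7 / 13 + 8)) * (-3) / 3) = 4.92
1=1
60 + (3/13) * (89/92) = 72027/1196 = 60.22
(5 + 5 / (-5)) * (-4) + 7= -9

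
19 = 19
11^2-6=115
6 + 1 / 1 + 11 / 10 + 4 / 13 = 1093 / 130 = 8.41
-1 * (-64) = 64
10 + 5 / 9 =95 / 9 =10.56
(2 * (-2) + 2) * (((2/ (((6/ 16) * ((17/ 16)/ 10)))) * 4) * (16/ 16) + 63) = -26906/ 51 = -527.57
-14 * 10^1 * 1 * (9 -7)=-280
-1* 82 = -82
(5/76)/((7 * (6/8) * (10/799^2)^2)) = 51072160.00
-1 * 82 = -82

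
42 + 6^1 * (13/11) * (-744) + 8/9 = -518042/99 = -5232.75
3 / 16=0.19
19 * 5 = 95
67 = 67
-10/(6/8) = -40/3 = -13.33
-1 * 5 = -5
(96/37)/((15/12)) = 2.08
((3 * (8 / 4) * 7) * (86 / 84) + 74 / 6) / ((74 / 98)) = 8134 / 111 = 73.28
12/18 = 0.67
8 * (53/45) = 424/45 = 9.42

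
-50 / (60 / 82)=-205 / 3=-68.33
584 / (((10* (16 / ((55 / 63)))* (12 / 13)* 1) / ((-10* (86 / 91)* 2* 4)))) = -345290 / 1323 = -260.99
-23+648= 625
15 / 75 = 1 / 5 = 0.20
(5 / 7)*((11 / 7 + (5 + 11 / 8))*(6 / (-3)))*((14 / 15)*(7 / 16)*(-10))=2225 / 48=46.35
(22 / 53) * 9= 198 / 53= 3.74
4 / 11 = 0.36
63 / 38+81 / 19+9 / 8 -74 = -10177 / 152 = -66.95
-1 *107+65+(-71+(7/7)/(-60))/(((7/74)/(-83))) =62270.05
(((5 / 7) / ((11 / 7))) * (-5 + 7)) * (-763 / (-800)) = 763 / 880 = 0.87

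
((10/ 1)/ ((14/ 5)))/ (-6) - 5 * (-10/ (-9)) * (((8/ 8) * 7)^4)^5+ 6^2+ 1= -55854586408328396113/ 126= -443290368320066635.82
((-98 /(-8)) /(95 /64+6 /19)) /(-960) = -931 /131340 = -0.01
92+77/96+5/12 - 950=-27417/32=-856.78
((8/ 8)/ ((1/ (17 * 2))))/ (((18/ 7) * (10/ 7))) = 833/ 90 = 9.26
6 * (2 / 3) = 4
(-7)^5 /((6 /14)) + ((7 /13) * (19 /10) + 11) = -15289681 /390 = -39204.31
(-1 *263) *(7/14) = -263/2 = -131.50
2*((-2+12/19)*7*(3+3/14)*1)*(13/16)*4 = -7605/38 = -200.13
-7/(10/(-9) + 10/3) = -63/20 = -3.15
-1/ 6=-0.17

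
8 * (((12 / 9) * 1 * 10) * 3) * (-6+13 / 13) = -1600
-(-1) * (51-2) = 49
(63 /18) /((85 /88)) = 308 /85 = 3.62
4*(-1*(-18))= 72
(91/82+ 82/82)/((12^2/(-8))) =-173/1476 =-0.12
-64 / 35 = -1.83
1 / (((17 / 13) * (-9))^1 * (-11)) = 13 / 1683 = 0.01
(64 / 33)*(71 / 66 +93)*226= 44903488 / 1089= 41233.69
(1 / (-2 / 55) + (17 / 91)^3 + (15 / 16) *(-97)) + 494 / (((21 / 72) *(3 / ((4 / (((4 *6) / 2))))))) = 2523299185 / 36171408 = 69.76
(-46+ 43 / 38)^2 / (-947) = -2907025 / 1367468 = -2.13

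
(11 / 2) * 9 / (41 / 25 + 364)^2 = 625 / 1688038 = 0.00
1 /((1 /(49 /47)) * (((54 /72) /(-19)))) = -3724 /141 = -26.41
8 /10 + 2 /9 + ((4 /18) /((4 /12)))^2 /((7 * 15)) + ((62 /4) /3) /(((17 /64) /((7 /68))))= 165434 /54621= 3.03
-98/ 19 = -5.16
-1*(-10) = 10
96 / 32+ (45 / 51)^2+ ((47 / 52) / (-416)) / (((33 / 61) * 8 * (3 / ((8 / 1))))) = 2337763693 / 618913152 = 3.78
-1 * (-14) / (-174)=-7 / 87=-0.08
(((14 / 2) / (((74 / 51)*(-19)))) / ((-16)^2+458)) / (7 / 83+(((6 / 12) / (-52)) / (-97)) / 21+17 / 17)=-4395846 / 13403681309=-0.00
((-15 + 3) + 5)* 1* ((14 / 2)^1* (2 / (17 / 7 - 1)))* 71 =-24353 / 5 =-4870.60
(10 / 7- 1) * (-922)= -2766 / 7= -395.14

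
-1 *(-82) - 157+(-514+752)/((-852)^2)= -27221281/362952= -75.00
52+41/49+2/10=53.04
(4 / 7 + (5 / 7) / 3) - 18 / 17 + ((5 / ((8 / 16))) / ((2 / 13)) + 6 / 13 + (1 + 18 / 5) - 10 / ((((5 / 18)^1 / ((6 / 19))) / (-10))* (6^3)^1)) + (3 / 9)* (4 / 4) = 10386294 / 146965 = 70.67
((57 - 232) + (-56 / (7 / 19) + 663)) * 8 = 2688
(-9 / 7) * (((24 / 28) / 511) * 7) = -54 / 3577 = -0.02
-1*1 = -1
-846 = -846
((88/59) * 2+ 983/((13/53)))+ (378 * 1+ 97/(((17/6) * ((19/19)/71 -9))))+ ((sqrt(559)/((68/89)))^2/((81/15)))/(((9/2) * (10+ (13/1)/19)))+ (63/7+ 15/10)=4398.98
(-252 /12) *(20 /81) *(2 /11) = -280 /297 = -0.94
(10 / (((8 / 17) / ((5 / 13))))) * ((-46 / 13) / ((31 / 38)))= -185725 / 5239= -35.45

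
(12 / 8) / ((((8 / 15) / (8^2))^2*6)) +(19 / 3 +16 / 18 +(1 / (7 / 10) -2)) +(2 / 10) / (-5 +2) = 1136074 / 315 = 3606.58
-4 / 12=-1 / 3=-0.33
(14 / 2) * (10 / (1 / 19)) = 1330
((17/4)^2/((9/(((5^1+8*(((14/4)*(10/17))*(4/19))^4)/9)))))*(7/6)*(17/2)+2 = 471381442963/34454787264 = 13.68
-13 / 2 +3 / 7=-85 / 14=-6.07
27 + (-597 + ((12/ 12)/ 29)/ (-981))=-16215931/ 28449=-570.00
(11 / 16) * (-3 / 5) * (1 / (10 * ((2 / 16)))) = -33 / 100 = -0.33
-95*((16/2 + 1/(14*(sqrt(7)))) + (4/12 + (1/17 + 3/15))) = -41629/51 - 95*sqrt(7)/98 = -818.82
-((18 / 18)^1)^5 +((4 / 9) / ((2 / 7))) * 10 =131 / 9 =14.56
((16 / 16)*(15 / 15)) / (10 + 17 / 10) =10 / 117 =0.09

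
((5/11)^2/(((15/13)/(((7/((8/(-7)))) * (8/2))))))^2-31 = -6195131/527076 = -11.75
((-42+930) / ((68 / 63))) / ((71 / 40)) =559440 / 1207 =463.50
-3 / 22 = -0.14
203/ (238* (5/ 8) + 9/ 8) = 1624/ 1199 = 1.35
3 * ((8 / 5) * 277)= 6648 / 5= 1329.60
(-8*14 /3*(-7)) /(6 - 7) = -784 /3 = -261.33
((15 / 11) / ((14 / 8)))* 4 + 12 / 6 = 394 / 77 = 5.12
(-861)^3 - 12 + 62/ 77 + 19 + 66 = -49147352654/ 77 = -638277307.19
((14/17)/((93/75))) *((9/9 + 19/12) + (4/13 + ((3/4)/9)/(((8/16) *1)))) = 27825/13702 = 2.03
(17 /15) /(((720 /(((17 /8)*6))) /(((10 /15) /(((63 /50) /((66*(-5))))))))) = -15895 /4536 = -3.50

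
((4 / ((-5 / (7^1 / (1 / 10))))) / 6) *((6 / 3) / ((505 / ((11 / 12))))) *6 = -308 / 1515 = -0.20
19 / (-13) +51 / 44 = -173 / 572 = -0.30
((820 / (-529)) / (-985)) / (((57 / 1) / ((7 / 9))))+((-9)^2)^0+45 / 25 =748463506 / 267306345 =2.80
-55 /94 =-0.59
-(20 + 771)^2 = -625681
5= 5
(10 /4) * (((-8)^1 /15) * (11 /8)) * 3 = -11 /2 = -5.50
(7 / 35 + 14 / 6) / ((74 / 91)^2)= 157339 / 41070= 3.83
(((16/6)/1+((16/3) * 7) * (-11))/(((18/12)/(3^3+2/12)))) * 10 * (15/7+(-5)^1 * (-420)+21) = -156886102.86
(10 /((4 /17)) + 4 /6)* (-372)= -16058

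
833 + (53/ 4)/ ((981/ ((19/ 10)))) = 32687927/ 39240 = 833.03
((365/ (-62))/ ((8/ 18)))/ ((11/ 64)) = -77.07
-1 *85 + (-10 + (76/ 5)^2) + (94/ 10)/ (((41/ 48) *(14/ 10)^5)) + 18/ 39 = 31028216581/ 223953275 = 138.55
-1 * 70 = -70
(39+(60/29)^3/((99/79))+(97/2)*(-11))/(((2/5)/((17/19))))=-1170029165/1073116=-1090.31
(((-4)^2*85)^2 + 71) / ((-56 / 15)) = -27745065 / 56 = -495447.59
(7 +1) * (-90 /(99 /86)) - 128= -8288 /11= -753.45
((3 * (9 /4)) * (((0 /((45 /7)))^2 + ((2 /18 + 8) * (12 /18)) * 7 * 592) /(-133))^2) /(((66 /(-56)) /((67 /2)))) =-1751830051328 /321651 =-5446369.05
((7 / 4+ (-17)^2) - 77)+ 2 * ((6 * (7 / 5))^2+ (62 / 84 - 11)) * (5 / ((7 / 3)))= 462727 / 980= 472.17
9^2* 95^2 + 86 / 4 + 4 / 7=10234659 / 14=731047.07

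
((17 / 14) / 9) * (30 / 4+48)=7.49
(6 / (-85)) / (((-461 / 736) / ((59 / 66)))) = 43424 / 431035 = 0.10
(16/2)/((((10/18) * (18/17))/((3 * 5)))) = 204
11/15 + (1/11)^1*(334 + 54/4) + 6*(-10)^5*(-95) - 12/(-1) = 57000044.32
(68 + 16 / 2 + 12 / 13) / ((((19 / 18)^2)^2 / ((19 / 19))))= 104976000 / 1694173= 61.96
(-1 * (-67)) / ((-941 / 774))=-51858 / 941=-55.11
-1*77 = -77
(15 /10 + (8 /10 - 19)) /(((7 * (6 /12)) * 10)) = -167 /350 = -0.48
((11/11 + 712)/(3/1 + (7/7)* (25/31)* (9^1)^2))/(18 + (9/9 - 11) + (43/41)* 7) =906223/1332222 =0.68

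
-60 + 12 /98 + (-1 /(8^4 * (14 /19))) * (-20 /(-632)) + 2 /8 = -3781726873 /63422464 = -59.63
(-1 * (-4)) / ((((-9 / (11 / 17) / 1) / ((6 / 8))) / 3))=-11 / 17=-0.65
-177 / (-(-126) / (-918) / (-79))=-713133 / 7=-101876.14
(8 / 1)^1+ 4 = 12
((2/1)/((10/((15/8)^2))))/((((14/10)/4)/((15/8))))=3375/896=3.77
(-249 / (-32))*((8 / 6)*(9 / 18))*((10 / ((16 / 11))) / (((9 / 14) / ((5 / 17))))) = 159775 / 9792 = 16.32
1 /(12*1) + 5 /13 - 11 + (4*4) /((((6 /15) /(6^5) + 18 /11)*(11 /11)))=-41191993 /54589236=-0.75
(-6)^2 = 36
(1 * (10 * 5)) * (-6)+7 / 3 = -893 / 3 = -297.67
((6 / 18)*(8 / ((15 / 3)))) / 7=8 / 105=0.08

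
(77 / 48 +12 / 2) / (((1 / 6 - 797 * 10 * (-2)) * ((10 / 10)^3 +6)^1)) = 365 / 5355896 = 0.00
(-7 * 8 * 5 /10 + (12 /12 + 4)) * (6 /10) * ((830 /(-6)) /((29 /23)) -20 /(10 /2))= 227539 /145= 1569.23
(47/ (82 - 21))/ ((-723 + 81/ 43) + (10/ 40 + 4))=-8084/ 7521361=-0.00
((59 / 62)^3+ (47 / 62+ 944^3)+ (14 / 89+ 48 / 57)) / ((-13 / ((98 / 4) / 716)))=-16612337294023858821 / 7502483455168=-2214245.11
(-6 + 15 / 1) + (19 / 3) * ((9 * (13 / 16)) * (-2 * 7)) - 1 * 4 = -5147 / 8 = -643.38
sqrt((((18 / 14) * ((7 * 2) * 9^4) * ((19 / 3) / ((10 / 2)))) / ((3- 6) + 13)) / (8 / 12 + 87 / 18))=81 * sqrt(1254) / 55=52.15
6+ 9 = 15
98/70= 7/5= 1.40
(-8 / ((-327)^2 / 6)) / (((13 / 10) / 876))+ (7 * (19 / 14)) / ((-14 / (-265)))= 179.52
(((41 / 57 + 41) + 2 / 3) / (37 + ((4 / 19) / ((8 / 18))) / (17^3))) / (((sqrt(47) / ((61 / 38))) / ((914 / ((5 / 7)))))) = 289532807914 * sqrt(47) / 5783036745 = 343.23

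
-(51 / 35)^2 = -2601 / 1225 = -2.12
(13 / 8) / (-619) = -13 / 4952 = -0.00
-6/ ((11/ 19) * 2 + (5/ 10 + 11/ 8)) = -912/ 461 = -1.98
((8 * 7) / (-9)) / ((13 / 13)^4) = -56 / 9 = -6.22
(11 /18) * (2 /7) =11 /63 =0.17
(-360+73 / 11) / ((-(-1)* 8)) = -3887 / 88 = -44.17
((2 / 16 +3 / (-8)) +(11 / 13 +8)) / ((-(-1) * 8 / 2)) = 447 / 208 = 2.15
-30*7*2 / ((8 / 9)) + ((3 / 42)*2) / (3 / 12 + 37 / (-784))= -150031 / 318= -471.80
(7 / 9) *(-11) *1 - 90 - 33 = -1184 / 9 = -131.56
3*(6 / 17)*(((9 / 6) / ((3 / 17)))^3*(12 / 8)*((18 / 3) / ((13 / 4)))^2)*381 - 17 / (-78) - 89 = 1284221351 / 1014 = 1266490.48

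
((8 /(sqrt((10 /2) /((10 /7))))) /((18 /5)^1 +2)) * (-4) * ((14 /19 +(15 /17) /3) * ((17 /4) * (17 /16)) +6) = -9255 * sqrt(14) /1064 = -32.55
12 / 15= 4 / 5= 0.80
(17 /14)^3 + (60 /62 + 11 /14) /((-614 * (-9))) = 420887767 /235031832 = 1.79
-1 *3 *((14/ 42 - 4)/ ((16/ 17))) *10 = 935/ 8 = 116.88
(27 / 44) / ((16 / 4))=27 / 176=0.15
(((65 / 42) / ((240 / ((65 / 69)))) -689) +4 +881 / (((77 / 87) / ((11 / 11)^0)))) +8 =487230991 / 1530144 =318.42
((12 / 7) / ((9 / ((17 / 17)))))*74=296 / 21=14.10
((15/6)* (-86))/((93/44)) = -9460/93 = -101.72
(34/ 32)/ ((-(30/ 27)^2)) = -1377/ 1600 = -0.86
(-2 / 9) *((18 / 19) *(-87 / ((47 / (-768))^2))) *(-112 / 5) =-22988980224 / 209855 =-109546.97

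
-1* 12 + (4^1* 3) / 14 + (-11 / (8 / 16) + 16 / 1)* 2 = -162 / 7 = -23.14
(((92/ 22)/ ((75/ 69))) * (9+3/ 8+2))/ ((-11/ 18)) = -71.61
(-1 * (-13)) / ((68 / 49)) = 637 / 68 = 9.37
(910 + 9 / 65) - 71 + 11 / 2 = 109803 / 130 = 844.64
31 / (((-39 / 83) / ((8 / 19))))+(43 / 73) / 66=-27.77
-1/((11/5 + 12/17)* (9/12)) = -340/741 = -0.46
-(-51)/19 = 51/19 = 2.68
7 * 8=56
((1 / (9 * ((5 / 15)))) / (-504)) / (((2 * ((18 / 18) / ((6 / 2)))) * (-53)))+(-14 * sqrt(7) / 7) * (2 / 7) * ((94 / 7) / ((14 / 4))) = 1 / 53424 - 752 * sqrt(7) / 343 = -5.80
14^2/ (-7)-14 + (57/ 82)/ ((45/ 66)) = -8401/ 205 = -40.98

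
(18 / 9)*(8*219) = 3504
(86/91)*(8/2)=344/91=3.78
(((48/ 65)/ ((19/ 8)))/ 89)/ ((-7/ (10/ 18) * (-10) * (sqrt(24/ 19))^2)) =8/ 364455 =0.00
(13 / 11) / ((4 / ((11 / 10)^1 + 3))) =533 / 440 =1.21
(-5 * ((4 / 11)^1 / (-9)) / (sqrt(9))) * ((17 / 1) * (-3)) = -340 / 99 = -3.43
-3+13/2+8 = 23/2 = 11.50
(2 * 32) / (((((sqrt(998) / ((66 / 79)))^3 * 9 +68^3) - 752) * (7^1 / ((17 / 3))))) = -14510523380981760 / 123574114735956186253 +712555613830016 * sqrt(998) / 123574114735956186253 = 0.00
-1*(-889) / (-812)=-127 / 116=-1.09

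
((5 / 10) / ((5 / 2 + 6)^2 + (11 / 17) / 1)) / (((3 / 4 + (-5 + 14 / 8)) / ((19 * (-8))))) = 10336 / 24785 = 0.42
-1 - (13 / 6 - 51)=287 / 6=47.83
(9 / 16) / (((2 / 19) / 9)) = 1539 / 32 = 48.09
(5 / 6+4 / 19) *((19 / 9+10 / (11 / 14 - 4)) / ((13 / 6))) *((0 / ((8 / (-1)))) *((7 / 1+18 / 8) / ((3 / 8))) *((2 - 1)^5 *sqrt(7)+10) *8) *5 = 0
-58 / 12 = -29 / 6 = -4.83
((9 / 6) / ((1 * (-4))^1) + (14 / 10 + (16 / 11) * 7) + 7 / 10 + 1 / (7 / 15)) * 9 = 126.45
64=64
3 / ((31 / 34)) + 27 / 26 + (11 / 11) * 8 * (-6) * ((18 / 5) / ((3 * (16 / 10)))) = -25527 / 806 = -31.67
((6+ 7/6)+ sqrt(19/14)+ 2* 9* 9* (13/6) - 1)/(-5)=-2143/30 - sqrt(266)/70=-71.67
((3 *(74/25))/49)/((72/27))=333/4900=0.07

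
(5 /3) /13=5 /39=0.13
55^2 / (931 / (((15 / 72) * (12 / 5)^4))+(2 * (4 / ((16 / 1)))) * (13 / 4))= 2613600 / 117779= 22.19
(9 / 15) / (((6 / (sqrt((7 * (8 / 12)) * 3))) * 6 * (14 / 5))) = 0.02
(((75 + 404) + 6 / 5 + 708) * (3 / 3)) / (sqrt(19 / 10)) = 5941 * sqrt(190) / 95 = 862.01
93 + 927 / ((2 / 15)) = 14091 / 2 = 7045.50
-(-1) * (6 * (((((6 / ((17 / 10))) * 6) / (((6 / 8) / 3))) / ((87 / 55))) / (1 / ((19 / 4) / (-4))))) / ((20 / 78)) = -733590 / 493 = -1488.01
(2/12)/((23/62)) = 31/69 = 0.45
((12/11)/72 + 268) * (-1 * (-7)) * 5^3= 15477875/66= 234513.26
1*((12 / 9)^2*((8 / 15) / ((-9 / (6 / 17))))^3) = -65536 / 4029274125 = -0.00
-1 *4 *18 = -72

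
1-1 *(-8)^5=32769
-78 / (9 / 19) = -494 / 3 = -164.67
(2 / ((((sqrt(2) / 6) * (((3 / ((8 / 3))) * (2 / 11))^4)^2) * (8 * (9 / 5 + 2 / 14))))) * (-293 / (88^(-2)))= -69727234105869598720 * sqrt(2) / 243931419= -404249688472.01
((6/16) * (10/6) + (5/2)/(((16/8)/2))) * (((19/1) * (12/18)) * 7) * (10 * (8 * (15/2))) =166250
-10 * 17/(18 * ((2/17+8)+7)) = -1445/2313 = -0.62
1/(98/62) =31/49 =0.63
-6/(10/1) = -3/5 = -0.60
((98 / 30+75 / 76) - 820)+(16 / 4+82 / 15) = -919159 / 1140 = -806.28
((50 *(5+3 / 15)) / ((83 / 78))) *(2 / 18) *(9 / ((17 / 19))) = 385320 / 1411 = 273.08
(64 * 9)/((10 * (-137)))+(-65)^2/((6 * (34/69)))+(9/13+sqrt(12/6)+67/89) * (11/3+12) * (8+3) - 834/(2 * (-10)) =517 * sqrt(2)/3+277985596787/161679180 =1963.08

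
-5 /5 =-1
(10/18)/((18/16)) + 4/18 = 58/81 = 0.72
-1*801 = -801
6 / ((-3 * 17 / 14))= -28 / 17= -1.65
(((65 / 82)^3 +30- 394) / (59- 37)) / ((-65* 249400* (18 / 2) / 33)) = 15417179 / 4125335376000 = 0.00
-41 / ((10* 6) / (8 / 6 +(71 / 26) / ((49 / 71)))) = -828979 / 229320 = -3.61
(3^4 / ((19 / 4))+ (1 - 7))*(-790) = -165900 / 19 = -8731.58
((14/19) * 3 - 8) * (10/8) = -275/38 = -7.24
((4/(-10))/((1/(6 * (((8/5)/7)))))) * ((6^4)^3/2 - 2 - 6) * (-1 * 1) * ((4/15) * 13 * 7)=362216578048/25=14488663121.92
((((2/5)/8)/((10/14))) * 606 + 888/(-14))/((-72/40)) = 817/70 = 11.67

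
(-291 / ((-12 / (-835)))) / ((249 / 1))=-80995 / 996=-81.32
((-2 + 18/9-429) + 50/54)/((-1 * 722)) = 5779/9747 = 0.59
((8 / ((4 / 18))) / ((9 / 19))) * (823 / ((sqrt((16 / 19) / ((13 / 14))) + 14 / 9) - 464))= -144675494262 / 1069644031 - 5066388 * sqrt(3458) / 1069644031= -135.53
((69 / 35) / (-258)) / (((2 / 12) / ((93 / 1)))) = -6417 / 1505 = -4.26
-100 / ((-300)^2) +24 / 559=21041 / 503100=0.04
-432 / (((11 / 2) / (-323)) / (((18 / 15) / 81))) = 20672 / 55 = 375.85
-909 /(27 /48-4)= 14544 /55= 264.44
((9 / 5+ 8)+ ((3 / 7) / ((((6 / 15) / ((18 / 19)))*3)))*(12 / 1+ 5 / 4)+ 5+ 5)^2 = 4172255649 / 7075600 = 589.67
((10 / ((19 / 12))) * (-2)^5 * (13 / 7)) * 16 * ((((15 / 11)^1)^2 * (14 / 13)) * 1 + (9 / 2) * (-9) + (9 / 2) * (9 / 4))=170388.34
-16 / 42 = -8 / 21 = -0.38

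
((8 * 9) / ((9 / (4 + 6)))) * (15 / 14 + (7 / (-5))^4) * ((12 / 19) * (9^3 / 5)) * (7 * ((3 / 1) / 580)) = 2256406632 / 1721875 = 1310.44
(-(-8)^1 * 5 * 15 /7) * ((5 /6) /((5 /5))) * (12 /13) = 65.93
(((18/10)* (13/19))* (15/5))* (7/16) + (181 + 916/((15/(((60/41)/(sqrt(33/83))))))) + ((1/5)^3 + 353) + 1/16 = 677.41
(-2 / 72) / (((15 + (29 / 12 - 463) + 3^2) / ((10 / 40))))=1 / 62868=0.00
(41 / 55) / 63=41 / 3465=0.01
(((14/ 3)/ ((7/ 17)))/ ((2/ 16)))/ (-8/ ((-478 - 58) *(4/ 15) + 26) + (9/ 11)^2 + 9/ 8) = 230910592/ 4744287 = 48.67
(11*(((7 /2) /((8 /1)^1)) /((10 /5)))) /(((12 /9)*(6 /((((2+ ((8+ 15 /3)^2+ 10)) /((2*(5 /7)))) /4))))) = 97559 /10240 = 9.53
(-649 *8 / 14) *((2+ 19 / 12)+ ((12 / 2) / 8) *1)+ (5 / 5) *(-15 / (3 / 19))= -35743 / 21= -1702.05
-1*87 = -87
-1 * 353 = -353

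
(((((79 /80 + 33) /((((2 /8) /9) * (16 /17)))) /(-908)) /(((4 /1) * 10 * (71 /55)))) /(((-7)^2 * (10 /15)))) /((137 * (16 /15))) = -41184693 /7090564038656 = -0.00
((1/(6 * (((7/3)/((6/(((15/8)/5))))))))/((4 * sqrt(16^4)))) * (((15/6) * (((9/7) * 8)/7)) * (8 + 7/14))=765/21952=0.03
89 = 89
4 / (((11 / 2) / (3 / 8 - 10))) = -7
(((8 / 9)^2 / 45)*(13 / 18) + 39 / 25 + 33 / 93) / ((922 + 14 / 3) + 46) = 4900502 / 2472895575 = 0.00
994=994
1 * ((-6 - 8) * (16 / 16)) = -14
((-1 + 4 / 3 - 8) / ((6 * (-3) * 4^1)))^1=23 / 216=0.11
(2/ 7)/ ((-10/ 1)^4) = 1/ 35000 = 0.00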